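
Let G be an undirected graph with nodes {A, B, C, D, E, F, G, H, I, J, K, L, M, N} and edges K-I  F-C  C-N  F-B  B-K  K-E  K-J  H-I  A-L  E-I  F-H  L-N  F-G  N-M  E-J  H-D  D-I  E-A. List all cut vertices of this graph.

Removing F increases the component count from 1 to 2, so F is a cut vertex.
Removing N increases the component count from 1 to 2, so N is a cut vertex.
By contrast removing K leaves 1 component; it is not a cut vertex. No other vertex is a cut vertex either.

F, N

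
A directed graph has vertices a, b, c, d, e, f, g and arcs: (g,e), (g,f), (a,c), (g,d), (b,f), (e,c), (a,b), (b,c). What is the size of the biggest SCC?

1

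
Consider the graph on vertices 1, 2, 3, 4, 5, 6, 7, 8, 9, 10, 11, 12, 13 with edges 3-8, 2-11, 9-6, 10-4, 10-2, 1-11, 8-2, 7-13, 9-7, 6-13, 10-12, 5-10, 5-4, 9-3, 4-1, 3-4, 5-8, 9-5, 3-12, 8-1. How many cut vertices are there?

1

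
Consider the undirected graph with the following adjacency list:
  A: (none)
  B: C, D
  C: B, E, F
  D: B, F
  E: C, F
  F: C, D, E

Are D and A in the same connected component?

No

The component containing D is {B, C, D, E, F}, and A is not in it.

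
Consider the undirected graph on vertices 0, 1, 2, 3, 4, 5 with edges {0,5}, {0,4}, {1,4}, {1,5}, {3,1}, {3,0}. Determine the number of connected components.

2 is isolated — a component by itself.
Starting from 0 we can reach 0, 1, 3, 4, 5. That is one component of size 5.
Total: 2 components.

2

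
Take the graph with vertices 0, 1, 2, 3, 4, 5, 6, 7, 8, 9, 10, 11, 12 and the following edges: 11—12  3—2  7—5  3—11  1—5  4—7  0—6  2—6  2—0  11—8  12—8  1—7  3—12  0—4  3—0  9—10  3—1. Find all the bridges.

10-9

The edges on the cycle 3-2-6-0-3 are not bridges since each lies on that cycle.
But removing 9—10 disconnects 9 from 10 — this is a bridge.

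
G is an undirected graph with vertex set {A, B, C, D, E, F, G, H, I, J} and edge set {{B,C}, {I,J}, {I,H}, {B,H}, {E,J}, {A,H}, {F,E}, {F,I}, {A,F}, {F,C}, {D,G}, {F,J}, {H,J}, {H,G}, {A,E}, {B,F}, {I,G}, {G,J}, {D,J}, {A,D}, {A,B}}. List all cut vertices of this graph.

Removing C, for instance, still leaves 1 component. No single vertex removal increases the component count — the graph has no articulation points.

none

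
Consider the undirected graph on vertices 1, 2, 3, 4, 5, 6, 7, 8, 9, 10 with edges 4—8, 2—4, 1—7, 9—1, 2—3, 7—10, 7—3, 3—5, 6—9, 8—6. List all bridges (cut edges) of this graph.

The edges on the cycle 2-4-8-6-9-1-7-3-2 are not bridges since each lies on that cycle.
But removing 10—7 disconnects 10 from 7; removing 5—3 disconnects 5 from 3 — these are bridges.

10-7, 3-5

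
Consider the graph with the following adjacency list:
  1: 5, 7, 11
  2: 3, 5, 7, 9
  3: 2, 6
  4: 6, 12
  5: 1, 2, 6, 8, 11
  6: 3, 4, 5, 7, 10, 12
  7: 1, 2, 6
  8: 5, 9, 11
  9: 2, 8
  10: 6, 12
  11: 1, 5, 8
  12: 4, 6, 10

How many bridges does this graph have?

0

The edges on the cycle 6-4-12-6 are not bridges since each lies on that cycle.
Every edge lies on some cycle, so there are no bridges.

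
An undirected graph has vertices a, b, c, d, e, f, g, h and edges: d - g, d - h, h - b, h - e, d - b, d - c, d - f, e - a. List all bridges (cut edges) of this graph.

The edges on the cycle d-h-b-d are not bridges since each lies on that cycle.
But removing e - a disconnects e from a; removing d - g disconnects d from g; removing d - c disconnects d from c; removing d - f disconnects d from f — these are bridges.
In total 5 edges are bridges.

a-e, c-d, d-f, d-g, e-h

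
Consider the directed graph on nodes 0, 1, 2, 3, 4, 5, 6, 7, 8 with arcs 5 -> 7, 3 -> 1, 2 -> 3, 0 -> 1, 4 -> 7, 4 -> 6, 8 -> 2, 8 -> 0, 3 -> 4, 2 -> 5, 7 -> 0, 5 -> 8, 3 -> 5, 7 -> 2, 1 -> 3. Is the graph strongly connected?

No

There is no directed path from 6 to 2, so the graph is not strongly connected.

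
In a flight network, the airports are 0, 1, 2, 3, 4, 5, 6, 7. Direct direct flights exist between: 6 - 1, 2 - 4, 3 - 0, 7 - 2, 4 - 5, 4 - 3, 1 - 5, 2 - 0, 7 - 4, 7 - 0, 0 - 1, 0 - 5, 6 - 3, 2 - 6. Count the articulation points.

0

Removing 5, for instance, still leaves 1 component. No single vertex removal increases the component count — the graph has no articulation points.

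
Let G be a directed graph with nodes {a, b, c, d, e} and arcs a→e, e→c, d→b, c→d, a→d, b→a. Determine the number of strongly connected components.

1

{a, b, c, d, e} are all mutually reachable — one SCC of size 5.
That gives 1 strongly connected component.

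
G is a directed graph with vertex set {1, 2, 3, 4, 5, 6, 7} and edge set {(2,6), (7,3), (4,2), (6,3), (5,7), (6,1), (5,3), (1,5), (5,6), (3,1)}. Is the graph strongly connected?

There is no directed path from 3 to 2, so the graph is not strongly connected.

No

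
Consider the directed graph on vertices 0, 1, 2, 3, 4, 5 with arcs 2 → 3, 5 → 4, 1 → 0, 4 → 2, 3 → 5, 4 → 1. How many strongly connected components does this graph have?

3

{2, 3, 4, 5} are all mutually reachable — one SCC of size 4.
{1} is an SCC by itself.
{0} is an SCC by itself.
That gives 3 strongly connected components.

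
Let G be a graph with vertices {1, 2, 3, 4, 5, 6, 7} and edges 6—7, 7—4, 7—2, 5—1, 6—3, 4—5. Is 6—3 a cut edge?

Yes

Removing 6—3 leaves no path between 6 and 3: the component count goes from 1 to 2. So it is a bridge.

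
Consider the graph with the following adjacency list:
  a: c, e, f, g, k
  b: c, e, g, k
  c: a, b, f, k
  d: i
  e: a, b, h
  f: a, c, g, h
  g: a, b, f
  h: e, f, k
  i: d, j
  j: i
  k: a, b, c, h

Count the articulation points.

Removing i increases the component count from 2 to 3, so i is a cut vertex.
By contrast removing a leaves 2 components; it is not a cut vertex. No other vertex is a cut vertex either.

1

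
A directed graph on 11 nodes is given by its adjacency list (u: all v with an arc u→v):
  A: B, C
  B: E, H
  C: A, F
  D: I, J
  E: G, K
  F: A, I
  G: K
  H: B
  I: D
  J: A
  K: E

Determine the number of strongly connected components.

3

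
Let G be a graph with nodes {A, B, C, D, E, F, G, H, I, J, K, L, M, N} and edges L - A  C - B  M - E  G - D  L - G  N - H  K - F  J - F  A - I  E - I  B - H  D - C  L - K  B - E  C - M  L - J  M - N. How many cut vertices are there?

1

Removing L increases the component count from 1 to 2, so L is a cut vertex.
By contrast removing K leaves 1 component; it is not a cut vertex. No other vertex is a cut vertex either.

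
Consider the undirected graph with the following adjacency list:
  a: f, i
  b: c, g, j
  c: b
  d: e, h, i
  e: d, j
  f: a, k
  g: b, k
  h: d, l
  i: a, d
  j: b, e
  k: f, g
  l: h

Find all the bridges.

The edges on the cycle a-f-k-g-b-j-e-d-i-a are not bridges since each lies on that cycle.
But removing c-b disconnects c from b; removing h-l disconnects h from l; removing h-d disconnects h from d — these are bridges.

b-c, d-h, h-l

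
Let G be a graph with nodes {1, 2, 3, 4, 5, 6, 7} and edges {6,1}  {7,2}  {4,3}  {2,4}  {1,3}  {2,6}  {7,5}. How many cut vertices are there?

Removing 2 increases the component count from 1 to 2, so 2 is a cut vertex.
Removing 7 increases the component count from 1 to 2, so 7 is a cut vertex.
By contrast removing 4 leaves 1 component; it is not a cut vertex. No other vertex is a cut vertex either.

2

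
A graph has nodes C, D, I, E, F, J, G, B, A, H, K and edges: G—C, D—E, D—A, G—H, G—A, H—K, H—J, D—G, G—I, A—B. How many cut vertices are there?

Removing A increases the component count from 2 to 3, so A is a cut vertex.
Removing D increases the component count from 2 to 3, so D is a cut vertex.
Removing G increases the component count from 2 to 5, so G is a cut vertex.
Likewise H is a cut vertex.
By contrast removing I leaves 2 components; it is not a cut vertex. No other vertex is a cut vertex either.

4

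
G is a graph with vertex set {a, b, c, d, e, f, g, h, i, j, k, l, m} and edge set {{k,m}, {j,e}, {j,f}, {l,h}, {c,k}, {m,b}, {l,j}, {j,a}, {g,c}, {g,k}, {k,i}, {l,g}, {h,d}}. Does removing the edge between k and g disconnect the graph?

After removing k—g, the path k-c-g still connects them, so the edge is not a bridge.

No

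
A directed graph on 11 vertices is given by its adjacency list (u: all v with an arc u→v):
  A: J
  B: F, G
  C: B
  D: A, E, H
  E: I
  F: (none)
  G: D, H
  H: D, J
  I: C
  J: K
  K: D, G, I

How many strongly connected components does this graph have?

{A, B, C, D, E, G, H, I, J, K} are all mutually reachable — one SCC of size 10.
{F} is an SCC by itself.
That gives 2 strongly connected components.

2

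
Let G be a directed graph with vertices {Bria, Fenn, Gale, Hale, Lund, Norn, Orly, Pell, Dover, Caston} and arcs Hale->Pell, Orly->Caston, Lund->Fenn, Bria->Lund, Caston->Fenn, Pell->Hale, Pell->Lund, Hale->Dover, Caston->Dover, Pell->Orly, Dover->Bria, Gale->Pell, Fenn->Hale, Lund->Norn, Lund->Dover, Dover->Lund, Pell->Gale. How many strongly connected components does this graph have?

2

{Bria, Fenn, Gale, Hale, Lund, Orly, Pell, Dover, Caston} are all mutually reachable — one SCC of size 9.
{Norn} is an SCC by itself.
That gives 2 strongly connected components.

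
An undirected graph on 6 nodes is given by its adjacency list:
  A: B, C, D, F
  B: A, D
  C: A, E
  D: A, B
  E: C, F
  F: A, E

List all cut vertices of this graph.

A

Removing A increases the component count from 1 to 2, so A is a cut vertex.
By contrast removing C leaves 1 component; it is not a cut vertex. No other vertex is a cut vertex either.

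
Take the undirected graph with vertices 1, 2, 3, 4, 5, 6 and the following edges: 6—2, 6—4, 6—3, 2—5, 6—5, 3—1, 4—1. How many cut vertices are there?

Removing 6 increases the component count from 1 to 2, so 6 is a cut vertex.
By contrast removing 5 leaves 1 component; it is not a cut vertex. No other vertex is a cut vertex either.

1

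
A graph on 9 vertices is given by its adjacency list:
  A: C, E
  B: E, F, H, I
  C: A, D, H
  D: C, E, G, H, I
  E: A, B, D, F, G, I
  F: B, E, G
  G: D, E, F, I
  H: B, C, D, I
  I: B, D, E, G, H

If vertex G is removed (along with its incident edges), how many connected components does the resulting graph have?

1

With G gone, the remaining components are: {A, B, C, D, E, F, H, I}.
That is 1 component.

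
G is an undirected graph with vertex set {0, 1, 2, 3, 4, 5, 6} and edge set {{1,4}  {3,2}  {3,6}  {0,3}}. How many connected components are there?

3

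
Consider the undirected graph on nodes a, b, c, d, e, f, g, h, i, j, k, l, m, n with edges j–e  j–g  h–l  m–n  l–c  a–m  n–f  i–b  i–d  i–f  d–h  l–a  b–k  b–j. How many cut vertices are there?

Removing b increases the component count from 1 to 3, so b is a cut vertex.
Removing i increases the component count from 1 to 2, so i is a cut vertex.
Removing j increases the component count from 1 to 3, so j is a cut vertex.
Likewise l is a cut vertex.
By contrast removing c leaves 1 component; it is not a cut vertex. No other vertex is a cut vertex either.

4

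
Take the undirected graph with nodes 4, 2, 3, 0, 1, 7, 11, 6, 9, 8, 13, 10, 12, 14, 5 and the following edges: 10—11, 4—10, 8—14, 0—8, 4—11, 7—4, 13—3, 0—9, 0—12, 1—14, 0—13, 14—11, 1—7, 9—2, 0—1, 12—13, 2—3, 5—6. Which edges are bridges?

The edges on the cycle 0-9-2-3-13-0 are not bridges since each lies on that cycle.
But removing 5—6 disconnects 5 from 6 — this is a bridge.

5-6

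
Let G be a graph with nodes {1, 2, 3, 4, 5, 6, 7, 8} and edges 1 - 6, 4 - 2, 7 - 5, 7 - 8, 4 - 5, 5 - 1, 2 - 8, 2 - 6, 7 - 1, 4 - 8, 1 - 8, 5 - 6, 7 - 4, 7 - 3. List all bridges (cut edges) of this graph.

3-7

The edges on the cycle 7-4-2-8-7 are not bridges since each lies on that cycle.
But removing 3 - 7 disconnects 3 from 7 — this is a bridge.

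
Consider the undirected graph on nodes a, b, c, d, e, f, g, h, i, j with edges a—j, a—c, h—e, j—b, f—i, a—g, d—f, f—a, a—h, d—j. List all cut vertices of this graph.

Removing a increases the component count from 1 to 4, so a is a cut vertex.
Removing f increases the component count from 1 to 2, so f is a cut vertex.
Removing h increases the component count from 1 to 2, so h is a cut vertex.
Likewise j is a cut vertex.
By contrast removing g leaves 1 component; it is not a cut vertex. No other vertex is a cut vertex either.

a, f, h, j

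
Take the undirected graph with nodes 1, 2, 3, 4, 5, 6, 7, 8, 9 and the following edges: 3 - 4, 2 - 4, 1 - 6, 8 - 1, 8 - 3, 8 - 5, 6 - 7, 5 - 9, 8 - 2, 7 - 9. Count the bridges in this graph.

0

The edges on the cycle 8-3-4-2-8 are not bridges since each lies on that cycle.
Every edge lies on some cycle, so there are no bridges.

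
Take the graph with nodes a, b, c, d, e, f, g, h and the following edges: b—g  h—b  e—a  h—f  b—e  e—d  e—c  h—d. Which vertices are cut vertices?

Removing b increases the component count from 1 to 2, so b is a cut vertex.
Removing e increases the component count from 1 to 3, so e is a cut vertex.
Removing h increases the component count from 1 to 2, so h is a cut vertex.
By contrast removing c leaves 1 component; it is not a cut vertex. No other vertex is a cut vertex either.

b, e, h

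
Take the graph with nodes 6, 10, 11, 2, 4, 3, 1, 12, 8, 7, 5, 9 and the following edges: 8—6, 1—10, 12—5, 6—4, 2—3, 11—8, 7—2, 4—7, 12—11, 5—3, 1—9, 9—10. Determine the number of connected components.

2

Starting from 1 we can reach 1, 9, 10. That is one component of size 3.
Starting from 2 we can reach 2, 3, 4, 5, 6, 7, 8, 11, 12. That is one component of size 9.
Total: 2 components.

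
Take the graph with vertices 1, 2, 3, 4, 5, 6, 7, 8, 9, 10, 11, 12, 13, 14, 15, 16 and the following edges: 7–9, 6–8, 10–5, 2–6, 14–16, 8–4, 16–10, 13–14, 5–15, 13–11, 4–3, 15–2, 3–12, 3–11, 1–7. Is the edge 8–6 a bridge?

After removing 8–6, the path 8-4-3-11-13-14-16-10-5-15-2-6 still connects them, so the edge is not a bridge.

No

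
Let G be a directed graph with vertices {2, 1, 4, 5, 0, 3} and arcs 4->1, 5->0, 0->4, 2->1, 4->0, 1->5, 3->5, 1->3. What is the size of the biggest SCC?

5

{0, 1, 3, 4, 5} are all mutually reachable — one SCC of size 5.
{2} is an SCC by itself.
The largest has 5 vertices.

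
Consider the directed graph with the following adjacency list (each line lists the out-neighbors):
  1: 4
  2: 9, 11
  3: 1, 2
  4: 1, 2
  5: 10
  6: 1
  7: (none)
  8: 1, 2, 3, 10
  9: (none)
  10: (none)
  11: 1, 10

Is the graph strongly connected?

No

There is no directed path from 5 to 11, so the graph is not strongly connected.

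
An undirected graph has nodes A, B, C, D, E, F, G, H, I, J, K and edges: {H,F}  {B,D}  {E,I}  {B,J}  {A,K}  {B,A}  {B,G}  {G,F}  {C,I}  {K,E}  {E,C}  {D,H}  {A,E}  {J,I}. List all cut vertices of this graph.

B

Removing B increases the component count from 1 to 2, so B is a cut vertex.
By contrast removing C leaves 1 component; it is not a cut vertex. No other vertex is a cut vertex either.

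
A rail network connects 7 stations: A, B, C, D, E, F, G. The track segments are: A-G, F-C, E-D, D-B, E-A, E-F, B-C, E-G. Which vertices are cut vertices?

E

Removing E increases the component count from 1 to 2, so E is a cut vertex.
By contrast removing C leaves 1 component; it is not a cut vertex. No other vertex is a cut vertex either.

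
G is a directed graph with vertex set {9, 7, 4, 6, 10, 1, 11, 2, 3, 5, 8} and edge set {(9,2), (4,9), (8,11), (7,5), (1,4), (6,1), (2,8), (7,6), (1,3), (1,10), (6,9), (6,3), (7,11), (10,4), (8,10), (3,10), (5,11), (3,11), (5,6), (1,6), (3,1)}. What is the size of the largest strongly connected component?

5

{2, 4, 8, 9, 10} are all mutually reachable — one SCC of size 5.
{1, 3, 6} are all mutually reachable — one SCC of size 3.
{7} is an SCC by itself.
{11} is an SCC by itself.
{5} is an SCC by itself.
The largest has 5 vertices.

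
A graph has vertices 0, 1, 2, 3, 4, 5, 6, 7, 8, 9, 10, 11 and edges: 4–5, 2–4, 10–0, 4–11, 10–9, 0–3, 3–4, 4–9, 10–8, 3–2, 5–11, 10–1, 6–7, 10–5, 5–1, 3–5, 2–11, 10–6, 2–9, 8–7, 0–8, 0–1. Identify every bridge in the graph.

none

The edges on the cycle 10-0-3-2-4-5-1-10 are not bridges since each lies on that cycle.
Every edge lies on some cycle, so there are no bridges.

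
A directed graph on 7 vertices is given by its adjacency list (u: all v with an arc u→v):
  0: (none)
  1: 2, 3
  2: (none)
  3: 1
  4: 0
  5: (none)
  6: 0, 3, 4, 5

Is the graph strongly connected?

No

There is no directed path from 3 to 0, so the graph is not strongly connected.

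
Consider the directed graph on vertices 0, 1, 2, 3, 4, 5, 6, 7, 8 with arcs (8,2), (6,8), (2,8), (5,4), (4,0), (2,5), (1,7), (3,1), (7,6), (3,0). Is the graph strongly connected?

There is no directed path from 7 to 3, so the graph is not strongly connected.

No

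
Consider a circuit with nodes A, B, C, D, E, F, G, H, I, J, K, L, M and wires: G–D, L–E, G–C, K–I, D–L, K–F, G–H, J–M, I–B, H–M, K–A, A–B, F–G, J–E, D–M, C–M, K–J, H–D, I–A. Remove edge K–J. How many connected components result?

1

K and J are still connected via K-F-G-C-M-J, so the component count stays at 1.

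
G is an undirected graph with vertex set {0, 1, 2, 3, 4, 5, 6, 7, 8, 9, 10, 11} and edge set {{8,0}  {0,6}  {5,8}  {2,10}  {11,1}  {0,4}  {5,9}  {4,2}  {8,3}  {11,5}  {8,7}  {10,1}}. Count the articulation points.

Removing 0 increases the component count from 1 to 2, so 0 is a cut vertex.
Removing 5 increases the component count from 1 to 2, so 5 is a cut vertex.
Removing 8 increases the component count from 1 to 3, so 8 is a cut vertex.
By contrast removing 9 leaves 1 component; it is not a cut vertex. No other vertex is a cut vertex either.

3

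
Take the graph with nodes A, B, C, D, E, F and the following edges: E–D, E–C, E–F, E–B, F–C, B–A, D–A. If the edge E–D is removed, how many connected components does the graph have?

1

E and D are still connected via E-B-A-D, so the component count stays at 1.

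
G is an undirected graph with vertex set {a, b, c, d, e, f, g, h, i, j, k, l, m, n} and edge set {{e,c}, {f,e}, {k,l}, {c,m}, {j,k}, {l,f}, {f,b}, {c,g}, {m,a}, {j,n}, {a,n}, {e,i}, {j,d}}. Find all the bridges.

The edges on the cycle j-k-l-f-e-c-m-a-n-j are not bridges since each lies on that cycle.
But removing g–c disconnects g from c; removing e–i disconnects e from i; removing b–f disconnects b from f; removing j–d disconnects j from d — these are bridges.

b-f, c-g, d-j, e-i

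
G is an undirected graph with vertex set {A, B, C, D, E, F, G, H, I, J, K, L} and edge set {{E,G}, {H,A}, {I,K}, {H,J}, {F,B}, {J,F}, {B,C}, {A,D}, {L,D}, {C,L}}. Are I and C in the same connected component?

The component containing I is {I, K}, and C is not in it.

No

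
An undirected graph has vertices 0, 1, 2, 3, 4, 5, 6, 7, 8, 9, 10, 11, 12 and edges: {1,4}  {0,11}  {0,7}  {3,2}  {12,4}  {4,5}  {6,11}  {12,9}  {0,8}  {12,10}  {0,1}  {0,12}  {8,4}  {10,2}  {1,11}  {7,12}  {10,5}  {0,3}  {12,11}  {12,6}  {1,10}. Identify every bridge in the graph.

12-9

The edges on the cycle 0-7-12-0 are not bridges since each lies on that cycle.
But removing 12-9 disconnects 12 from 9 — this is a bridge.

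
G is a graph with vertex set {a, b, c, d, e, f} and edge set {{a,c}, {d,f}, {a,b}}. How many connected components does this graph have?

3

e is isolated — a component by itself.
Starting from d we can reach d, f. That is one component of size 2.
Starting from a we can reach a, b, c. That is one component of size 3.
Total: 3 components.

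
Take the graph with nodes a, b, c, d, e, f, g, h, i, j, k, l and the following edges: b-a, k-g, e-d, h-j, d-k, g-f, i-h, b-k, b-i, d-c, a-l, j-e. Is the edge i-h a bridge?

No

After removing i-h, the path i-b-k-d-e-j-h still connects them, so the edge is not a bridge.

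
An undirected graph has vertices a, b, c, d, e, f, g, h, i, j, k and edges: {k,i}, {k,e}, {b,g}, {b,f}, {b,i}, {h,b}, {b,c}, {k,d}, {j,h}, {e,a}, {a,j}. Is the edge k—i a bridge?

No

After removing k—i, the path k-e-a-j-h-b-i still connects them, so the edge is not a bridge.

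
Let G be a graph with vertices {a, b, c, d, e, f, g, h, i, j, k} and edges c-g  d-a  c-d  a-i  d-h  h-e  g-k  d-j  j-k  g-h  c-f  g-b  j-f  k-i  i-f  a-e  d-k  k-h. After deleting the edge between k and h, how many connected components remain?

1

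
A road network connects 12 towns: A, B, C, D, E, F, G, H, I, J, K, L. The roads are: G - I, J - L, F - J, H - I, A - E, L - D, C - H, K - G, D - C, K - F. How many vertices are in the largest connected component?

9

B is isolated — a component by itself.
Starting from A we can reach A, E. That is one component of size 2.
Starting from C we can reach C, D, F, G, H, I, J, K, L. That is one component of size 9.
The largest has 9 vertices.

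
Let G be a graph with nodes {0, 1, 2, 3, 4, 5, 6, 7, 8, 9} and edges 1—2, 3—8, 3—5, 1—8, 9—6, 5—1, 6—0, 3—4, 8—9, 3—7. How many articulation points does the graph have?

5

Removing 1 increases the component count from 1 to 2, so 1 is a cut vertex.
Removing 3 increases the component count from 1 to 3, so 3 is a cut vertex.
Removing 6 increases the component count from 1 to 2, so 6 is a cut vertex.
Likewise 8, 9 are cut vertices.
By contrast removing 5 leaves 1 component; it is not a cut vertex. No other vertex is a cut vertex either.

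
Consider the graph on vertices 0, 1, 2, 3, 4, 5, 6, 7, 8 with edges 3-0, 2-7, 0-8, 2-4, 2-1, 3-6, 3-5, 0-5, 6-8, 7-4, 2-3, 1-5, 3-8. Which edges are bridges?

The edges on the cycle 2-7-4-2 are not bridges since each lies on that cycle.
Every edge lies on some cycle, so there are no bridges.

none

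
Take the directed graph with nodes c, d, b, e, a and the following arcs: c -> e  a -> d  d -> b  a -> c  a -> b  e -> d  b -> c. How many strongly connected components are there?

2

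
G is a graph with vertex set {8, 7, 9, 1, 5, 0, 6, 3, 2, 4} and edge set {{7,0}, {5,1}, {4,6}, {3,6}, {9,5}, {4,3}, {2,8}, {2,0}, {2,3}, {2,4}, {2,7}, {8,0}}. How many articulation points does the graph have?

Removing 2 increases the component count from 2 to 3, so 2 is a cut vertex.
Removing 5 increases the component count from 2 to 3, so 5 is a cut vertex.
By contrast removing 6 leaves 2 components; it is not a cut vertex. No other vertex is a cut vertex either.

2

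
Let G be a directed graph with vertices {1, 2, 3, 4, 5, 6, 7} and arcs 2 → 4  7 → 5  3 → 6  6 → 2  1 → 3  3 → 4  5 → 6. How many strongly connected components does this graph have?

7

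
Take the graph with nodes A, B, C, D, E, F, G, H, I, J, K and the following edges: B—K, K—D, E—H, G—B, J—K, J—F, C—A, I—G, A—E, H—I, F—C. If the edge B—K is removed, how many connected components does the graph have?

1

B and K are still connected via B-G-I-H-E-A-C-F-J-K, so the component count stays at 1.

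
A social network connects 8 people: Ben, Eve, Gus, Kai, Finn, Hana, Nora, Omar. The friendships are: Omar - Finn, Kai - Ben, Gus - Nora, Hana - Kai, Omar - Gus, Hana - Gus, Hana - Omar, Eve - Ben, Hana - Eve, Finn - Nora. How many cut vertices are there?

1

Removing Hana increases the component count from 1 to 2, so Hana is a cut vertex.
By contrast removing Gus leaves 1 component; it is not a cut vertex. No other vertex is a cut vertex either.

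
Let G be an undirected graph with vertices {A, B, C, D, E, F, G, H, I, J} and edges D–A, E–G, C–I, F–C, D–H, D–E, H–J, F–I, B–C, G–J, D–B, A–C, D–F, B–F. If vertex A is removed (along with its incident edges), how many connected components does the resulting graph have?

1

With A gone, the remaining components are: {B, C, D, E, F, G, H, I, J}.
That is 1 component.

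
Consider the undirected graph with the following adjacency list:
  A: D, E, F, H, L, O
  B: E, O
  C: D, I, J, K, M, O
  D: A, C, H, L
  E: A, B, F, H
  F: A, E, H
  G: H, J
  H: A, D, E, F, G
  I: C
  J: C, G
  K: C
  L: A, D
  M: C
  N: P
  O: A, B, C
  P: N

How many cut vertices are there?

Removing C increases the component count from 2 to 5, so C is a cut vertex.
By contrast removing A leaves 2 components; it is not a cut vertex. No other vertex is a cut vertex either.

1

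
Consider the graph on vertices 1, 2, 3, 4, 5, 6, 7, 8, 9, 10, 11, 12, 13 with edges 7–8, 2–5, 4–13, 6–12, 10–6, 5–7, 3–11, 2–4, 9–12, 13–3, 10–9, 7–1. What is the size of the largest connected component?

Starting from 6 we can reach 6, 9, 10, 12. That is one component of size 4.
Starting from 1 we can reach 1, 2, 3, 4, 5, 7, 8, 11, 13. That is one component of size 9.
The largest has 9 vertices.

9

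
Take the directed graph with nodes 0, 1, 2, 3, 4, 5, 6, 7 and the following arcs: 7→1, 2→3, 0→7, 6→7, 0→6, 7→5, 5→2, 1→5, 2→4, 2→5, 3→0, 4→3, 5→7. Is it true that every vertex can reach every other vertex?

From 6 we can reach every vertex (0, 1, 2, 3, 4, 5, 6, 7), and every vertex can reach 6 (0, 1, 2, 3, 4, 5, 6, 7). So the whole graph is one strongly connected component.

Yes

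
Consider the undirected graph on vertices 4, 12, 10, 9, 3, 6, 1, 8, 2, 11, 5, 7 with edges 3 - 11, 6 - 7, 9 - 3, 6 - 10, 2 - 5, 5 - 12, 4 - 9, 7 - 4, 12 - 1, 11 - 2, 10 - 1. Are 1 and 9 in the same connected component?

Yes

From 1 we can reach 1, 2, 3, 4, 5, 6, 7, 9, 10, 11, 12, which includes 9.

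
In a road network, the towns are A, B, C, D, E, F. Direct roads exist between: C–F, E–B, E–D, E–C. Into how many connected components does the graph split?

A is isolated — a component by itself.
Starting from B we can reach B, C, D, E, F. That is one component of size 5.
Total: 2 components.

2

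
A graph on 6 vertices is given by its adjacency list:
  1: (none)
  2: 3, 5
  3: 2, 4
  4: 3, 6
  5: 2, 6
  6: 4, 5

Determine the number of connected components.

1 is isolated — a component by itself.
Starting from 2 we can reach 2, 3, 4, 5, 6. That is one component of size 5.
Total: 2 components.

2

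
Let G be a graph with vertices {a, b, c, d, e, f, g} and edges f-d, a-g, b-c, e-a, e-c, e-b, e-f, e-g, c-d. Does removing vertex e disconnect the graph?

Yes

Deleting e raises the number of components from 1 to 2, so e is a cut vertex.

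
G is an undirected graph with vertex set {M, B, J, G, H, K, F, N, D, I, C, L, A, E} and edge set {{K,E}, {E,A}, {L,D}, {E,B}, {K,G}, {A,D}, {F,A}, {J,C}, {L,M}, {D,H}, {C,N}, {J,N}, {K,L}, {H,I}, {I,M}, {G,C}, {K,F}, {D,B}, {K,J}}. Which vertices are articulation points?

K

Removing K increases the component count from 1 to 2, so K is a cut vertex.
By contrast removing L leaves 1 component; it is not a cut vertex. No other vertex is a cut vertex either.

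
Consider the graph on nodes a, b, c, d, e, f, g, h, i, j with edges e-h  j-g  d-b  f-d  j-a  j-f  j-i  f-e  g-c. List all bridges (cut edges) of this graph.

removing g-j disconnects g from j; removing e-f disconnects e from f; removing i-j disconnects i from j; removing d-f disconnects d from f — these are bridges.
In total 9 edges are bridges.

a-j, b-d, c-g, d-f, e-f, e-h, f-j, g-j, i-j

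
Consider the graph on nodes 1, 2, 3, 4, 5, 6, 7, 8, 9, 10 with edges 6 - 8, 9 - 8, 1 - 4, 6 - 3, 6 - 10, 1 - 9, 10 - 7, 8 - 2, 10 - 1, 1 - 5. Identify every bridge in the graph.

The edges on the cycle 6-10-1-9-8-6 are not bridges since each lies on that cycle.
But removing 10 - 7 disconnects 10 from 7; removing 6 - 3 disconnects 6 from 3; removing 1 - 4 disconnects 1 from 4; removing 1 - 5 disconnects 1 from 5 — these are bridges.
In total 5 edges are bridges.

1-4, 1-5, 10-7, 2-8, 3-6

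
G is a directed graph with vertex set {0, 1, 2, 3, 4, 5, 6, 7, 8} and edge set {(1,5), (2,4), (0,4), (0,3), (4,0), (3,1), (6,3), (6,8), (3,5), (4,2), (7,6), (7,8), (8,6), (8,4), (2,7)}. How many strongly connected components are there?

4

{0, 2, 4, 6, 7, 8} are all mutually reachable — one SCC of size 6.
{5} is an SCC by itself.
{1} is an SCC by itself.
{3} is an SCC by itself.
That gives 4 strongly connected components.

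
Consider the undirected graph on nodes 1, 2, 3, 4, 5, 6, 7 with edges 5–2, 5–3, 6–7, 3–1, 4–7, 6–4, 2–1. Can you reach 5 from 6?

The component containing 6 is {4, 6, 7}, and 5 is not in it.

No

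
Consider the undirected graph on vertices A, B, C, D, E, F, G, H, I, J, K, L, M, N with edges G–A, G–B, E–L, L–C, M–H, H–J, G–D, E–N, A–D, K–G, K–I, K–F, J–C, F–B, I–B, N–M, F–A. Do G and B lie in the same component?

Yes

From G we can reach A, B, D, F, G, I, K, which includes B.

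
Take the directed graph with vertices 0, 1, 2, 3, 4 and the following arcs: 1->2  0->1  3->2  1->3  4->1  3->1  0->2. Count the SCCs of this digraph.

{1, 3} are all mutually reachable — one SCC of size 2.
{2} is an SCC by itself.
{4} is an SCC by itself.
{0} is an SCC by itself.
That gives 4 strongly connected components.

4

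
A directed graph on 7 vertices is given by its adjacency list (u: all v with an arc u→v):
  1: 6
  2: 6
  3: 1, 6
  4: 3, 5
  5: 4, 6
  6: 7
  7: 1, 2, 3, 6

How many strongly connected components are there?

{1, 2, 3, 6, 7} are all mutually reachable — one SCC of size 5.
{4, 5} are all mutually reachable — one SCC of size 2.
That gives 2 strongly connected components.

2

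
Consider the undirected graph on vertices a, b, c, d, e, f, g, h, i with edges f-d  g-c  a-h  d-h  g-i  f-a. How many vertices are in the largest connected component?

4

e is isolated — a component by itself.
b is isolated — a component by itself.
Starting from c we can reach c, g, i. That is one component of size 3.
Starting from a we can reach a, d, f, h. That is one component of size 4.
The largest has 4 vertices.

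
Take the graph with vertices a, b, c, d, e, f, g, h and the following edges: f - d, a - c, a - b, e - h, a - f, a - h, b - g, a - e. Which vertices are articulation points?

a, b, f

Removing a increases the component count from 1 to 4, so a is a cut vertex.
Removing b increases the component count from 1 to 2, so b is a cut vertex.
Removing f increases the component count from 1 to 2, so f is a cut vertex.
By contrast removing h leaves 1 component; it is not a cut vertex. No other vertex is a cut vertex either.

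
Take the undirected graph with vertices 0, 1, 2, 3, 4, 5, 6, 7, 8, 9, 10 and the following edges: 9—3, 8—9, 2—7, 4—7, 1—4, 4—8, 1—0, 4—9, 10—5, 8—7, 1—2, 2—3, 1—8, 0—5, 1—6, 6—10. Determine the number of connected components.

1

Starting from 0 we can reach 0, 1, 2, 3, 4, 5, 6, 7, 8, 9, 10. That is one component of size 11.
Total: 1 component.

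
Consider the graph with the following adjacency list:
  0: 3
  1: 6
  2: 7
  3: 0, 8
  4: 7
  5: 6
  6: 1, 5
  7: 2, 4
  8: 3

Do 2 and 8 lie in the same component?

No

The component containing 2 is {2, 4, 7}, and 8 is not in it.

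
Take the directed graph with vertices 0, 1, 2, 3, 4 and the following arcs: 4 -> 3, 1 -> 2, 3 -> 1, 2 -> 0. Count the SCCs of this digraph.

5

{3} is an SCC by itself.
{2} is an SCC by itself.
{1} is an SCC by itself.
{4} is an SCC by itself.
{0} is an SCC by itself.
That gives 5 strongly connected components.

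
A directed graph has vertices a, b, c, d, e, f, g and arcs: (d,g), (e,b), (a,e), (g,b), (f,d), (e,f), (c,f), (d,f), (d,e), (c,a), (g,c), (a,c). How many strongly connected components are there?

2

{a, c, d, e, f, g} are all mutually reachable — one SCC of size 6.
{b} is an SCC by itself.
That gives 2 strongly connected components.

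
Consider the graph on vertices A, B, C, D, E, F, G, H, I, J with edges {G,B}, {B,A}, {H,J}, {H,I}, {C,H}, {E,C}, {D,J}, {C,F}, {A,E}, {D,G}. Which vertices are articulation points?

C, H

Removing C increases the component count from 1 to 2, so C is a cut vertex.
Removing H increases the component count from 1 to 2, so H is a cut vertex.
By contrast removing E leaves 1 component; it is not a cut vertex. No other vertex is a cut vertex either.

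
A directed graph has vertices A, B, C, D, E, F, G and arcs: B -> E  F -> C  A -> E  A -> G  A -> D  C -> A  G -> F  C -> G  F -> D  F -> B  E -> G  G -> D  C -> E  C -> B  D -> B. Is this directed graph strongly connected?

Yes

From G we can reach every vertex (A, B, C, D, E, F, G), and every vertex can reach G (A, B, C, D, E, F, G). So the whole graph is one strongly connected component.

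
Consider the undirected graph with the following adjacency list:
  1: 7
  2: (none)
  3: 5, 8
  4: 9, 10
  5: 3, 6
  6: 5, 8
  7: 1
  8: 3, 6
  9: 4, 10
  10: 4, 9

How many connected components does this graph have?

4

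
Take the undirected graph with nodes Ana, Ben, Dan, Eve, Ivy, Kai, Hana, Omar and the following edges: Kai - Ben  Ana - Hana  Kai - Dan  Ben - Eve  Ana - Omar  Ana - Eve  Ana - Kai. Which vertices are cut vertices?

Removing Ana increases the component count from 2 to 4, so Ana is a cut vertex.
Removing Kai increases the component count from 2 to 3, so Kai is a cut vertex.
By contrast removing Hana leaves 2 components; it is not a cut vertex. No other vertex is a cut vertex either.

Ana, Kai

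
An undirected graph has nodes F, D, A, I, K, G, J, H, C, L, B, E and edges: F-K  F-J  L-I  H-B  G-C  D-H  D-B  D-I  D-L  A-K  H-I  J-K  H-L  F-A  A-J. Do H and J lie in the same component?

No

The component containing H is {B, D, H, I, L}, and J is not in it.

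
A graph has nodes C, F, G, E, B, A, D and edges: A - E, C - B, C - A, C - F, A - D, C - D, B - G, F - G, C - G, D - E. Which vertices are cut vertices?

Removing C increases the component count from 1 to 2, so C is a cut vertex.
By contrast removing F leaves 1 component; it is not a cut vertex. No other vertex is a cut vertex either.

C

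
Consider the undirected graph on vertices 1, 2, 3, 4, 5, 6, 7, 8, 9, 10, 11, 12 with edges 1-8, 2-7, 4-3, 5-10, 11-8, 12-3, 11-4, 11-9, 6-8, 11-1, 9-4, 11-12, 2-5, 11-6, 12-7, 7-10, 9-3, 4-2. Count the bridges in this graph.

0

The edges on the cycle 11-9-3-4-11 are not bridges since each lies on that cycle.
Every edge lies on some cycle, so there are no bridges.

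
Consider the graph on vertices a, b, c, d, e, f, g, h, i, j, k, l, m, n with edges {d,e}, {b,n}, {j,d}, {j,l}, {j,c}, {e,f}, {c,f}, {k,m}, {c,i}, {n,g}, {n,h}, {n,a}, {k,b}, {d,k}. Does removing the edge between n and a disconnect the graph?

Yes

Removing n - a leaves no path between n and a: the component count goes from 1 to 2. So it is a bridge.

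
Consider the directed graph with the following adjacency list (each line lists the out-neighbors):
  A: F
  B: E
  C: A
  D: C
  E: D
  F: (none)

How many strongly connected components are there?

6

{E} is an SCC by itself.
{D} is an SCC by itself.
{C} is an SCC by itself.
{F} is an SCC by itself.
{A} is an SCC by itself.
(and 1 more singleton SCC)
That gives 6 strongly connected components.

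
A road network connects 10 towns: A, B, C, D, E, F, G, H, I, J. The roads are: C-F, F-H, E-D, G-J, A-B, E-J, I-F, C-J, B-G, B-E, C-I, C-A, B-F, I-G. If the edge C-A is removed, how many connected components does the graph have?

1

C and A are still connected via C-F-B-A, so the component count stays at 1.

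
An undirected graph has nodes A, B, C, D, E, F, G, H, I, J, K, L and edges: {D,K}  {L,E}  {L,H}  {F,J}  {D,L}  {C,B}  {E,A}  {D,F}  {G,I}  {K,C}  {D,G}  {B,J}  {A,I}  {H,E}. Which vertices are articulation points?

D

Removing D increases the component count from 1 to 2, so D is a cut vertex.
By contrast removing G leaves 1 component; it is not a cut vertex. No other vertex is a cut vertex either.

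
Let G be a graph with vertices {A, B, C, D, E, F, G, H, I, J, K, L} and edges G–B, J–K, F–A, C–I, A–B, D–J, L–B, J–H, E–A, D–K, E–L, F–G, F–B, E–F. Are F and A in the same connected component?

Yes

From F we can reach A, B, E, F, G, L, which includes A.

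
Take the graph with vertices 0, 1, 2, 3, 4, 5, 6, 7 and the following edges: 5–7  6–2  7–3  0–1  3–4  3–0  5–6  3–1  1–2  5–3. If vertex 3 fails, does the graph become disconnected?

Yes

Deleting 3 raises the number of components from 1 to 2, so 3 is a cut vertex.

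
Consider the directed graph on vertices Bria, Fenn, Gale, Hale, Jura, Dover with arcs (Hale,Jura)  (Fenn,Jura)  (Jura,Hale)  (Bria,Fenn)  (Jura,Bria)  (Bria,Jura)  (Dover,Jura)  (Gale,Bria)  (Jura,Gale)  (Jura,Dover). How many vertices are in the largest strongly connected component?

6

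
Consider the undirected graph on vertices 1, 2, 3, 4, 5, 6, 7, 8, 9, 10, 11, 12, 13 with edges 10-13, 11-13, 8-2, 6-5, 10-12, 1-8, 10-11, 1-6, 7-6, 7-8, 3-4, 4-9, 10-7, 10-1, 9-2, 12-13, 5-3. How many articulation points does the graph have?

Removing 10 increases the component count from 1 to 2, so 10 is a cut vertex.
By contrast removing 8 leaves 1 component; it is not a cut vertex. No other vertex is a cut vertex either.

1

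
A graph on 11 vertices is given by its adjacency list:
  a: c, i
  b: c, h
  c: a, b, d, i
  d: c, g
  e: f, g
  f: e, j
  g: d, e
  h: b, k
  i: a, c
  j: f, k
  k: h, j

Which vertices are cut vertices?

c

Removing c increases the component count from 1 to 2, so c is a cut vertex.
By contrast removing f leaves 1 component; it is not a cut vertex. No other vertex is a cut vertex either.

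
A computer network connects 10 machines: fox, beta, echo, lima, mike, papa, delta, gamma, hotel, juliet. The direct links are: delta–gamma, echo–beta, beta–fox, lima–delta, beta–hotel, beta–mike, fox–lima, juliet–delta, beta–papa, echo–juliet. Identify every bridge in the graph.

The edges on the cycle echo-beta-fox-lima-delta-juliet-echo are not bridges since each lies on that cycle.
But removing papa–beta disconnects papa from beta; removing beta–hotel disconnects beta from hotel; removing mike–beta disconnects mike from beta; removing gamma–delta disconnects gamma from delta — these are bridges.

beta-hotel, beta-mike, beta-papa, delta-gamma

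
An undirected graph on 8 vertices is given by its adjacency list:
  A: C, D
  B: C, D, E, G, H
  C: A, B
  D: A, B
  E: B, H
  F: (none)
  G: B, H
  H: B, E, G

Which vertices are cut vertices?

B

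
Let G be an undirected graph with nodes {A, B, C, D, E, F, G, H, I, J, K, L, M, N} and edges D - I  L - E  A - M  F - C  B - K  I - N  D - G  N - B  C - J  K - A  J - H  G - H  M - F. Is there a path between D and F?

Yes

From D we can reach A, B, C, D, F, G, H, I, J, K, M, N, which includes F.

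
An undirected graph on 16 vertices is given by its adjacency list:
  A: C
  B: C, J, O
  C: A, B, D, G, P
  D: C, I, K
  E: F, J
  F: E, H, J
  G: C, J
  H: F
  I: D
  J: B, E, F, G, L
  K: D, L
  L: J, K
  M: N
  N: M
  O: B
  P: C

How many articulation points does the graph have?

Removing B increases the component count from 2 to 3, so B is a cut vertex.
Removing C increases the component count from 2 to 4, so C is a cut vertex.
Removing D increases the component count from 2 to 3, so D is a cut vertex.
Likewise F, J are cut vertices.
By contrast removing G leaves 2 components; it is not a cut vertex. No other vertex is a cut vertex either.

5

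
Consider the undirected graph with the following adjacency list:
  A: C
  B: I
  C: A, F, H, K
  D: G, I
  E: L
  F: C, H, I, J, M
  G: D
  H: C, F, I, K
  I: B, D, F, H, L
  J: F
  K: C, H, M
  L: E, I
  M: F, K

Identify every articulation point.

C, D, F, I, L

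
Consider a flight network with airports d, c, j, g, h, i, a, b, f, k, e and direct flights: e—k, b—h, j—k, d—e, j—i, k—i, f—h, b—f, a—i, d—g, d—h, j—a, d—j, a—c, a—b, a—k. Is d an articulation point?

Yes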